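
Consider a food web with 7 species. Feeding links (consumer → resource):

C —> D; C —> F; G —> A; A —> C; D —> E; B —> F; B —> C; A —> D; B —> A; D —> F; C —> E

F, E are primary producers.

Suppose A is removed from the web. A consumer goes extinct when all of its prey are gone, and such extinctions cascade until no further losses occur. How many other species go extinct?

Remove A.
Round 1: G (all prey gone) → extinct.
No further losses. Total secondary extinctions: 1.

1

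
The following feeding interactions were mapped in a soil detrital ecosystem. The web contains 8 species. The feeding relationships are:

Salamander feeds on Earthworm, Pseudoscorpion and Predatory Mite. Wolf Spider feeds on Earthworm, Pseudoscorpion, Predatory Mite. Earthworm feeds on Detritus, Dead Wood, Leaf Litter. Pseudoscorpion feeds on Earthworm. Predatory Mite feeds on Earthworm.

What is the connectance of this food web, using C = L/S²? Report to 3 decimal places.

C = 0.172

The web has S = 8 species and L = 11 feeding links.
C = L / S² = 11 / 64 = 0.1719 ≈ 0.172.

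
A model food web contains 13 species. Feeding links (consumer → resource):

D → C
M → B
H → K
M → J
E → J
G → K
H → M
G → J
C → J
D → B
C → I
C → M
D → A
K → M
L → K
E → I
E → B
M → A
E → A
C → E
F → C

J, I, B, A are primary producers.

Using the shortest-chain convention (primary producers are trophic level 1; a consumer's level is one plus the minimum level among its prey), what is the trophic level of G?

Trophic level 2

J is a producer → level 1.
G eats J → level 2.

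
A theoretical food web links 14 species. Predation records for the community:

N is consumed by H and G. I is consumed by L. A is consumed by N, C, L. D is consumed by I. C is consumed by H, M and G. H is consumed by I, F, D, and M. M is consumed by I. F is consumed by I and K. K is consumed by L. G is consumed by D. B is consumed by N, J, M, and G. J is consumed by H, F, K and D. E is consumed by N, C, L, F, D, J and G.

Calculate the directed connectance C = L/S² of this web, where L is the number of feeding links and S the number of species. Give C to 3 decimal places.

The web has S = 14 species and L = 34 feeding links.
C = L / S² = 34 / 196 = 0.1735 ≈ 0.173.

C = 0.173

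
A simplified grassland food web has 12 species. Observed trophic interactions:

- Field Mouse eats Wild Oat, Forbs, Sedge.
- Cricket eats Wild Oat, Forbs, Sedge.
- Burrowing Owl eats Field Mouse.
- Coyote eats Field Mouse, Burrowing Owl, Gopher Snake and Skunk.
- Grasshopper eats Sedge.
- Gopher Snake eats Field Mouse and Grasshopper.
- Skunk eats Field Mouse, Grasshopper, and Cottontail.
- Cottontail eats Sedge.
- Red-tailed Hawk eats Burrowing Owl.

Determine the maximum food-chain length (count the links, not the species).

3 links

One longest chain: Forbs → Field Mouse → Burrowing Owl → Red-tailed Hawk.
It has 4 species and 3 links.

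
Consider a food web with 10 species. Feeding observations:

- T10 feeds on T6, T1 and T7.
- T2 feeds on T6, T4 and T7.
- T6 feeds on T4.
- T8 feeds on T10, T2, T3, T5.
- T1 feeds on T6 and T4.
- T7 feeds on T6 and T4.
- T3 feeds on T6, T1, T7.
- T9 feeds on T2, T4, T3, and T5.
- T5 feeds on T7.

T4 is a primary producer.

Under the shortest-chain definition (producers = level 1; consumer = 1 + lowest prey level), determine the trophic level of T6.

Trophic level 2

T4 is a producer → level 1.
T6 eats T4 → level 2.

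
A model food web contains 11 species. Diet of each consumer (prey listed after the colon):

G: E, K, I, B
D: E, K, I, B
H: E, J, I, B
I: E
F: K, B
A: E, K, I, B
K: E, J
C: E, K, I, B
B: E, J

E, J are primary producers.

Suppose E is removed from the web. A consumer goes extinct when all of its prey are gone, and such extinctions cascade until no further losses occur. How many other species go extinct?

1

Remove E.
Round 1: I (all prey gone) → extinct.
No further losses. Total secondary extinctions: 1.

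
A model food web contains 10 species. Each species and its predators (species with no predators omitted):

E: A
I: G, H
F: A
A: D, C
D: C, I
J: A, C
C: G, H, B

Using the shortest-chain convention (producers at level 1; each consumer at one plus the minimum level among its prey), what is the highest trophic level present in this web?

Producers (level 1): J, F, E.
Following each consumer down to its lowest-level prey: J → A → D → I (levels 1 through 4).
All prey of I (D 3) are at level 3 or above, so I is at level 1 + 3 = 4.
Every consumer has at least one prey at level 3 or below, so none exceeds level 4.

4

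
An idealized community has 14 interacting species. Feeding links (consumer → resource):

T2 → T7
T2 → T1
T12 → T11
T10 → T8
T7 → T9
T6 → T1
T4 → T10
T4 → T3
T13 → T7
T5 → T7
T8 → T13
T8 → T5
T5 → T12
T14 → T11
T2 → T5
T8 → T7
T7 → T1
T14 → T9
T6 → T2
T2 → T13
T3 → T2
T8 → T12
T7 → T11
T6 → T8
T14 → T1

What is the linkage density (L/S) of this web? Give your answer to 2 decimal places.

L/S = 1.79

There are L = 25 links among S = 14 species.
L/S = 25/14 = 1.7857 ≈ 1.79.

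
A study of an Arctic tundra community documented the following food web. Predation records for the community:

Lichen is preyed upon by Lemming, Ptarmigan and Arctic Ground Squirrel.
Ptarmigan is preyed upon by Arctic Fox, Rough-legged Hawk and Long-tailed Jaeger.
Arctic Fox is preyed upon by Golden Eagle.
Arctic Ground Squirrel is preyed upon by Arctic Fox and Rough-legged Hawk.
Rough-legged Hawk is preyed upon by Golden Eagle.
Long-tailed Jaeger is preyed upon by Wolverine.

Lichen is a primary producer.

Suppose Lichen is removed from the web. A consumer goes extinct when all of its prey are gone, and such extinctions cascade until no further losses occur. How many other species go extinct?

Remove Lichen.
Round 1: Lemming (all prey gone), Arctic Ground Squirrel (all prey gone), Ptarmigan (all prey gone) → extinct.
Round 2: Arctic Fox (all prey gone), Rough-legged Hawk (all prey gone), Long-tailed Jaeger (all prey gone) → extinct.
Round 3: Golden Eagle (all prey gone), Wolverine (all prey gone) → extinct.
No further losses. Total secondary extinctions: 8.

8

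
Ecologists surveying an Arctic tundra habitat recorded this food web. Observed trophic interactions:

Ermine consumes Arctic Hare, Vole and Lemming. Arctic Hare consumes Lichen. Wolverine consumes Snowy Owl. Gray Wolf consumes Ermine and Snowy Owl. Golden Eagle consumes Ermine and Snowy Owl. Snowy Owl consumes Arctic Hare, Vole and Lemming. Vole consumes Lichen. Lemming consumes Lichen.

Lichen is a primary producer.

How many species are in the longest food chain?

One longest chain: Lichen → Vole → Ermine → Golden Eagle.
It has 4 species and 3 links.

4 species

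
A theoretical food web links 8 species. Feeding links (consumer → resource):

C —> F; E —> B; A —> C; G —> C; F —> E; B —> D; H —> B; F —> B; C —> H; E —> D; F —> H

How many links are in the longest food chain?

One longest chain: D → B → E → F → C → A.
It has 6 species and 5 links.

5 links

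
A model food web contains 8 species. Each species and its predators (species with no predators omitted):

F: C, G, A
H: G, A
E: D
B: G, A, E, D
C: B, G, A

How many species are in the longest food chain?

5 species

One longest chain: F → C → B → E → D.
It has 5 species and 4 links.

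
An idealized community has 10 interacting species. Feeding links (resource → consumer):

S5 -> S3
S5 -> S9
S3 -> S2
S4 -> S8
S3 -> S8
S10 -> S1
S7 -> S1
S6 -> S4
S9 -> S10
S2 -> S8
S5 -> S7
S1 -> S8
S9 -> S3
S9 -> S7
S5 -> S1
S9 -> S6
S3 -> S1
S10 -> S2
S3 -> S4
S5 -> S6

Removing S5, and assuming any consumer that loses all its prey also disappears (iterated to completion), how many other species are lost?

9

Remove S5.
Round 1: S9 (all prey gone) → extinct.
Round 2: S7 (all prey gone), S6 (all prey gone), S3 (all prey gone), S10 (all prey gone) → extinct.
Round 3: S4 (all prey gone), S2 (all prey gone), S1 (all prey gone) → extinct.
Round 4: S8 (all prey gone) → extinct.
No further losses. Total secondary extinctions: 9.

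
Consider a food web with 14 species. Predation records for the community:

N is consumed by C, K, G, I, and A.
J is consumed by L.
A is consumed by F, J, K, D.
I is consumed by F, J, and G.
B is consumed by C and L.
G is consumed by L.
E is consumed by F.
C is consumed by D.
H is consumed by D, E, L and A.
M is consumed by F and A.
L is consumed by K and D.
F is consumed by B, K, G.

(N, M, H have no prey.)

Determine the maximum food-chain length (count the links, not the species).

5 links

One longest chain: N → A → F → B → L → K.
It has 6 species and 5 links.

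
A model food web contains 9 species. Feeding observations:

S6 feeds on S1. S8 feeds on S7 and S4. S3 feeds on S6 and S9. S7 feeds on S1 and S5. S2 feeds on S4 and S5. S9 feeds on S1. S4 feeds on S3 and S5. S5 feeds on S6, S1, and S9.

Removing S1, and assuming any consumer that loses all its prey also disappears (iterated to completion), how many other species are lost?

8

Remove S1.
Round 1: S9 (all prey gone), S6 (all prey gone) → extinct.
Round 2: S5 (all prey gone), S3 (all prey gone) → extinct.
Round 3: S4 (all prey gone), S7 (all prey gone) → extinct.
Round 4: S2 (all prey gone), S8 (all prey gone) → extinct.
No further losses. Total secondary extinctions: 8.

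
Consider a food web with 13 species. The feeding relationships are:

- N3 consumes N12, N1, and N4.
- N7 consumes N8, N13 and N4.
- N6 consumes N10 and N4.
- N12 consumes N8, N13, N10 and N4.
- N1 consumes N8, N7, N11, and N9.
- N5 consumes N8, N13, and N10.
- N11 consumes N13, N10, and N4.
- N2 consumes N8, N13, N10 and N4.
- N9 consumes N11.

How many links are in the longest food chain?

4 links

One longest chain: N4 → N11 → N9 → N1 → N3.
It has 5 species and 4 links.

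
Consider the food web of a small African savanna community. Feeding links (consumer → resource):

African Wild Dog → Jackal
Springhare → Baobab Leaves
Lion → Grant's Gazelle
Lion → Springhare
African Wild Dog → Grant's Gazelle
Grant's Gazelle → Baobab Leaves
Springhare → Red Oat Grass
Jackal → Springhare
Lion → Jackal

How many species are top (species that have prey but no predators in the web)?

2

Top species (has prey, but nothing eats it): Lion, African Wild Dog.
Count: 2.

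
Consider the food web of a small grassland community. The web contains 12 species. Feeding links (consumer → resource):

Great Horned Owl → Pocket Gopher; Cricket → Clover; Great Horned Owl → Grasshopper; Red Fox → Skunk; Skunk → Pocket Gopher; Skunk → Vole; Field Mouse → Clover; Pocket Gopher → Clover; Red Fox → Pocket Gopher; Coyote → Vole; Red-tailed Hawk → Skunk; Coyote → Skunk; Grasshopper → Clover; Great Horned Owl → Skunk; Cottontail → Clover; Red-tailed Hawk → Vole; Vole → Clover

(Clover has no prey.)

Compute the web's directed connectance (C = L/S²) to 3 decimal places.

The web has S = 12 species and L = 17 feeding links.
C = L / S² = 17 / 144 = 0.1181 ≈ 0.118.

C = 0.118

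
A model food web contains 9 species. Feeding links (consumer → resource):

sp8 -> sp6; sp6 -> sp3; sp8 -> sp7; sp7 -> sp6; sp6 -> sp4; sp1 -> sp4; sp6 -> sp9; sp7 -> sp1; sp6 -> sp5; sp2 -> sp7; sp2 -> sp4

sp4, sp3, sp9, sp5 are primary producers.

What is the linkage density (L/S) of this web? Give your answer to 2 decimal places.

L/S = 1.22

There are L = 11 links among S = 9 species.
L/S = 11/9 = 1.2222 ≈ 1.22.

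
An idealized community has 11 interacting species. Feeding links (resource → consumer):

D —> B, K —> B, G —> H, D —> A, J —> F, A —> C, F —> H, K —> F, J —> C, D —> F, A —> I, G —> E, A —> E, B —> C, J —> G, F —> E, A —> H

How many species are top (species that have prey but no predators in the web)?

4

Top species (has prey, but nothing eats it): H, E, C, I.
Count: 4.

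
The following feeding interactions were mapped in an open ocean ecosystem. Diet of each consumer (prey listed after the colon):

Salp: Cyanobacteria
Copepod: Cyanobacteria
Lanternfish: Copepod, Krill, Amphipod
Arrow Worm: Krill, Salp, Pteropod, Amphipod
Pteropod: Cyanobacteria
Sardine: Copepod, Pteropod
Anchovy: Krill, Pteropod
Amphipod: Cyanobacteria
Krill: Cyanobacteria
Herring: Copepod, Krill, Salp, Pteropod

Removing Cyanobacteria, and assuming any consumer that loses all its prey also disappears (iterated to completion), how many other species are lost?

10

Remove Cyanobacteria.
Round 1: Copepod (all prey gone), Krill (all prey gone), Salp (all prey gone), Pteropod (all prey gone), Amphipod (all prey gone) → extinct.
Round 2: Herring (all prey gone), Anchovy (all prey gone), Arrow Worm (all prey gone), Lanternfish (all prey gone), Sardine (all prey gone) → extinct.
No further losses. Total secondary extinctions: 10.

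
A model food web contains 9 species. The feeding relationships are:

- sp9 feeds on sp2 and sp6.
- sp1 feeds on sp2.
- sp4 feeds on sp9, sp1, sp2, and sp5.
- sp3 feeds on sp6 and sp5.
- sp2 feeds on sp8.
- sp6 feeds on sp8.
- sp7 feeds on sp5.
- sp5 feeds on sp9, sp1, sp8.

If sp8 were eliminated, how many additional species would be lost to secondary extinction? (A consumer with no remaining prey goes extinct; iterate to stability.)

Remove sp8.
Round 1: sp2 (all prey gone), sp6 (all prey gone) → extinct.
Round 2: sp1 (all prey gone), sp9 (all prey gone) → extinct.
Round 3: sp5 (all prey gone) → extinct.
Round 4: sp3 (all prey gone), sp7 (all prey gone), sp4 (all prey gone) → extinct.
No further losses. Total secondary extinctions: 8.

8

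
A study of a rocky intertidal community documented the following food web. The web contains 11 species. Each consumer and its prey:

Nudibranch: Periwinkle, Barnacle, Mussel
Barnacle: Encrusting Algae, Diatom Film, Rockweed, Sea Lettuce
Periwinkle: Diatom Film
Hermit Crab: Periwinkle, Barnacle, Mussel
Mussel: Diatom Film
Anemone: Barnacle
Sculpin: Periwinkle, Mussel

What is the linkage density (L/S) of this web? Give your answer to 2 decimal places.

There are L = 15 links among S = 11 species.
L/S = 15/11 = 1.3636 ≈ 1.36.

L/S = 1.36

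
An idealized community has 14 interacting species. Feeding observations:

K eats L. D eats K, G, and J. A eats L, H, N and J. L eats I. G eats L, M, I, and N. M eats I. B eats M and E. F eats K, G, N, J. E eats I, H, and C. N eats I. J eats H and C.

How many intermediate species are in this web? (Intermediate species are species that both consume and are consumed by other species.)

7

Intermediate species (has both prey and predators): E, M, J, L, N, K, G.
Count: 7.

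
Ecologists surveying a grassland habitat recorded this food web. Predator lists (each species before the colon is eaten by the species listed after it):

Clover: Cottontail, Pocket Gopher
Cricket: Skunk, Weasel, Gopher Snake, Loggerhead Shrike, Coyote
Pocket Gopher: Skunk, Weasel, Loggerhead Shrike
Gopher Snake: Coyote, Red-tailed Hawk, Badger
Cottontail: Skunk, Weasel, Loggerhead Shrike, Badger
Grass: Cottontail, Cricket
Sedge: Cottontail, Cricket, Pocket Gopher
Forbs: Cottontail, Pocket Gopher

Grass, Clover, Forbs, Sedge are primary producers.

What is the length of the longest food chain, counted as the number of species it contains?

One longest chain: Grass → Cricket → Gopher Snake → Coyote.
It has 4 species and 3 links.

4 species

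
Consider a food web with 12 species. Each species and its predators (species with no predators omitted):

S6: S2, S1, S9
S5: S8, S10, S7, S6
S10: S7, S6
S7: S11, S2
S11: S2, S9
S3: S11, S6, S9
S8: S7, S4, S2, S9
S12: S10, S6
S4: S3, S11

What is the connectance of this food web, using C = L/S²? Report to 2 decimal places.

C = 0.17

The web has S = 12 species and L = 24 feeding links.
C = L / S² = 24 / 144 = 0.1667 ≈ 0.17.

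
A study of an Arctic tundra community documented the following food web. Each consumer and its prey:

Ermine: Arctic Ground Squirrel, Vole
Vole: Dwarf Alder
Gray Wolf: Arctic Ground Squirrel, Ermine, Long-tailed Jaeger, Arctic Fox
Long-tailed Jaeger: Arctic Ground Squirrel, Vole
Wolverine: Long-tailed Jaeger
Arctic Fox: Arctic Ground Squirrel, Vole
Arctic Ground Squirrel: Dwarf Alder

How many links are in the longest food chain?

One longest chain: Dwarf Alder → Arctic Ground Squirrel → Long-tailed Jaeger → Wolverine.
It has 4 species and 3 links.

3 links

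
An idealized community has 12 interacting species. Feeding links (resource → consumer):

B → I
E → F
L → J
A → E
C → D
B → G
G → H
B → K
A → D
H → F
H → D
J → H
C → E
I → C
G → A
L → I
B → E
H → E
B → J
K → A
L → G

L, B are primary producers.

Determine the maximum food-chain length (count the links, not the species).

One longest chain: L → G → A → E → F.
It has 5 species and 4 links.

4 links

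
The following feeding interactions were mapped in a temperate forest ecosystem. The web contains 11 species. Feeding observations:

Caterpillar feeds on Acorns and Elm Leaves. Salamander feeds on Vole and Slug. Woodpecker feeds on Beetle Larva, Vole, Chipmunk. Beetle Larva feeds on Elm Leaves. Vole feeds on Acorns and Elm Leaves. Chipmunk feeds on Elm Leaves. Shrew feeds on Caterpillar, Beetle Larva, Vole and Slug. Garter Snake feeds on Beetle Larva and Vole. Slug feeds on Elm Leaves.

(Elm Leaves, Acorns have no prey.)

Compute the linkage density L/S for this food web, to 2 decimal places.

There are L = 18 links among S = 11 species.
L/S = 18/11 = 1.6364 ≈ 1.64.

L/S = 1.64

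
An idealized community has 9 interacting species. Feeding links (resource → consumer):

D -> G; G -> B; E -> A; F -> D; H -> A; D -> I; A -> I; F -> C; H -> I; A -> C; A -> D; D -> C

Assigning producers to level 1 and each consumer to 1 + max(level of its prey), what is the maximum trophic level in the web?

5

Producers (level 1): H, E, F.
H → A → D → G → B gives B level 5.
No species has a prey at level 5, so no species reaches level 6.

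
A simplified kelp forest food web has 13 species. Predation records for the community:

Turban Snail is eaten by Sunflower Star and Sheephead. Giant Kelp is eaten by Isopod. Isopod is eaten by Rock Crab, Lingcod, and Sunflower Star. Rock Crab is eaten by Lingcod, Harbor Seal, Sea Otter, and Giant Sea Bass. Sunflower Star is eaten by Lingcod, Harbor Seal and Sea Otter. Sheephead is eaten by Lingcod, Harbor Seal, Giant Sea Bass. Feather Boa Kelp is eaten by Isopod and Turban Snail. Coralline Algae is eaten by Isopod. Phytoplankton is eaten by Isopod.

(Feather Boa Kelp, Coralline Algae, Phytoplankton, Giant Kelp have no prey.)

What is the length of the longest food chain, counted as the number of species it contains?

One longest chain: Feather Boa Kelp → Turban Snail → Sheephead → Harbor Seal.
It has 4 species and 3 links.

4 species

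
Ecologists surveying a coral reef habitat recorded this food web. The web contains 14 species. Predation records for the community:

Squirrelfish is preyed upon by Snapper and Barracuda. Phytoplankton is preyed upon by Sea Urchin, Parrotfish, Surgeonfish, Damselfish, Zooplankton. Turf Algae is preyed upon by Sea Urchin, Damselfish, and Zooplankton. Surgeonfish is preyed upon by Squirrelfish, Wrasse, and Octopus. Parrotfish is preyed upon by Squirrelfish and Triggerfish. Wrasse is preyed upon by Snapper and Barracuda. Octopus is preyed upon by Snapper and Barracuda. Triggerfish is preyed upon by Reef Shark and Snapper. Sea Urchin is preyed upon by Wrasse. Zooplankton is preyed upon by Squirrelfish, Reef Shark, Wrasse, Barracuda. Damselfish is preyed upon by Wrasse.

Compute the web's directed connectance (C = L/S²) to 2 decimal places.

C = 0.14

The web has S = 14 species and L = 27 feeding links.
C = L / S² = 27 / 196 = 0.1378 ≈ 0.14.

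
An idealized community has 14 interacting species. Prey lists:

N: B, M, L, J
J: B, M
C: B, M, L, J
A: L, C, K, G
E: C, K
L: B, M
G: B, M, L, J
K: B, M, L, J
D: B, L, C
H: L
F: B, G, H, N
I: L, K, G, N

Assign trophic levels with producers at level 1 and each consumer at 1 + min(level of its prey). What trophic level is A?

B is a producer → level 1.
L eats B → level 2.
A eats L → level 3.
No prey of A is below level 2, so 3 is the minimum.

Trophic level 3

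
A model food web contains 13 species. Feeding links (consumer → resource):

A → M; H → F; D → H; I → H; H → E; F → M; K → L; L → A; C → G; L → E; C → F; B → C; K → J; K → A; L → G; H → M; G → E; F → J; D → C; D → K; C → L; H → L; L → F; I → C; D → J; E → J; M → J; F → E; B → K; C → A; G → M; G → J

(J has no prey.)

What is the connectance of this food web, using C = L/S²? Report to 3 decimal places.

C = 0.189

The web has S = 13 species and L = 32 feeding links.
C = L / S² = 32 / 169 = 0.1893 ≈ 0.189.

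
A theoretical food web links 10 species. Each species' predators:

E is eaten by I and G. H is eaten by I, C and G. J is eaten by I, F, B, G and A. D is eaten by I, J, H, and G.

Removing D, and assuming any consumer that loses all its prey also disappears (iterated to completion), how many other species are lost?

Remove D.
Round 1: H (all prey gone), J (all prey gone) → extinct.
Round 2: F (all prey gone), B (all prey gone), A (all prey gone), C (all prey gone) → extinct.
No further losses. Total secondary extinctions: 6.

6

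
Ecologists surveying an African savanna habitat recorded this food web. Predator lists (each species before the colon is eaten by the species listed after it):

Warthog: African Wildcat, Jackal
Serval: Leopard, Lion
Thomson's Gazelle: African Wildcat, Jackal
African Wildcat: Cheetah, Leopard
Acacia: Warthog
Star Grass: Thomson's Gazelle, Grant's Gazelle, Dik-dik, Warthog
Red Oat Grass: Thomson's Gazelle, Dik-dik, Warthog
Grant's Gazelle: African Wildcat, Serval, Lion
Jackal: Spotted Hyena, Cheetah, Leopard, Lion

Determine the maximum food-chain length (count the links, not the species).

3 links

One longest chain: Star Grass → Thomson's Gazelle → Jackal → Spotted Hyena.
It has 4 species and 3 links.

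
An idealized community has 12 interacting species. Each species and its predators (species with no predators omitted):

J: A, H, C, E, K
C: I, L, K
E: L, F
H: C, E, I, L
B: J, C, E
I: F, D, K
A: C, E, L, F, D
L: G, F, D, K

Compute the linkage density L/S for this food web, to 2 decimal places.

L/S = 2.42

There are L = 29 links among S = 12 species.
L/S = 29/12 = 2.4167 ≈ 2.42.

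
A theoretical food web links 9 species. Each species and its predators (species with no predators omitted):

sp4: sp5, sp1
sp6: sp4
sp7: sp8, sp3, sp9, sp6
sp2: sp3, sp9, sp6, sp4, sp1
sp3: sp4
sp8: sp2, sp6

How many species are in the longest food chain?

6 species

One longest chain: sp7 → sp8 → sp2 → sp3 → sp4 → sp5.
It has 6 species and 5 links.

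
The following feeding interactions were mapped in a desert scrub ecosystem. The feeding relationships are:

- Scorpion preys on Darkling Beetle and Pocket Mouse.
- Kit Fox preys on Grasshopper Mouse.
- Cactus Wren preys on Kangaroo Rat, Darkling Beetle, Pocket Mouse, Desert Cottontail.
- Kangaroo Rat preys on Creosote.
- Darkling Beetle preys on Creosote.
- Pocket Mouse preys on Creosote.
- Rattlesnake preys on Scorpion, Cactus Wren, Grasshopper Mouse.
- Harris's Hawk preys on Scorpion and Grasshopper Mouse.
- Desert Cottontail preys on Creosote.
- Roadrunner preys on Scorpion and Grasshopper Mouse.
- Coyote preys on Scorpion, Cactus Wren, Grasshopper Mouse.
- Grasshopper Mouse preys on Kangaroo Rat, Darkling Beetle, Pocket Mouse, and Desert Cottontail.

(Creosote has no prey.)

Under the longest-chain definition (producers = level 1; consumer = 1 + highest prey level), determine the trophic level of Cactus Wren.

Trophic level 3

Creosote is a producer → level 1.
Kangaroo Rat eats Creosote → level 2.
Cactus Wren eats Kangaroo Rat (level 2); other prey at levels: Darkling Beetle 2, Desert Cottontail 2, Pocket Mouse 2 → level 3.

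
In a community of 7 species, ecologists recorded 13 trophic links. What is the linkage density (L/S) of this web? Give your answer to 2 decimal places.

L/S = 1.86

There are L = 13 links among S = 7 species.
L/S = 13/7 = 1.8571 ≈ 1.86.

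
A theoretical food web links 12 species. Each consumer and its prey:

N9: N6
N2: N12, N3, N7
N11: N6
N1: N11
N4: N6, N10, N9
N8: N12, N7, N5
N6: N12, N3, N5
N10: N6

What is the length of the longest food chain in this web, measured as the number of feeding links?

3 links

One longest chain: N12 → N6 → N11 → N1.
It has 4 species and 3 links.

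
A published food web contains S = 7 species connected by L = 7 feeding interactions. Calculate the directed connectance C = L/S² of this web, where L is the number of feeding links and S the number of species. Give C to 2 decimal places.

C = 0.14

The web has S = 7 species and L = 7 feeding links.
C = L / S² = 7 / 49 = 0.1429 ≈ 0.14.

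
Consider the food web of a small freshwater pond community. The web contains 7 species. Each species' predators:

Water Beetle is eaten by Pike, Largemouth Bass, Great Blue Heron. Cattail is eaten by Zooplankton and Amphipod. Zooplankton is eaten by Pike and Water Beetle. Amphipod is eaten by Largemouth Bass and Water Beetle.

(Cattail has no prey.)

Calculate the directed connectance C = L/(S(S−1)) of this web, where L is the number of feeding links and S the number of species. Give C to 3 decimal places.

C = 0.214

The web has S = 7 species and L = 9 feeding links.
C = L / (S(S−1)) = 9 / 42 = 0.2143 ≈ 0.214.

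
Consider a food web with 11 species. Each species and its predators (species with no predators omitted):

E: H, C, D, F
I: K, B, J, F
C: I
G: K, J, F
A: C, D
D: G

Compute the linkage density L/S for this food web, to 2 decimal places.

There are L = 15 links among S = 11 species.
L/S = 15/11 = 1.3636 ≈ 1.36.

L/S = 1.36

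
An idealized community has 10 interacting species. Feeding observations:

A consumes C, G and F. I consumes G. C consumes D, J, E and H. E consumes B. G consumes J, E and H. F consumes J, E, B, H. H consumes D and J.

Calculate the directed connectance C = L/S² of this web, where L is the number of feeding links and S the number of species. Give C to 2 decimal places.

The web has S = 10 species and L = 18 feeding links.
C = L / S² = 18 / 100 = 0.1800 ≈ 0.18.

C = 0.18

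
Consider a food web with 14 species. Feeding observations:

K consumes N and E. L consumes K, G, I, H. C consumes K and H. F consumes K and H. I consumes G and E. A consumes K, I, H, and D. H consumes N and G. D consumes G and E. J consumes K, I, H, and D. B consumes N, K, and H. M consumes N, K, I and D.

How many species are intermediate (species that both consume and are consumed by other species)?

Intermediate species (has both prey and predators): H, K, I, D.
Count: 4.

4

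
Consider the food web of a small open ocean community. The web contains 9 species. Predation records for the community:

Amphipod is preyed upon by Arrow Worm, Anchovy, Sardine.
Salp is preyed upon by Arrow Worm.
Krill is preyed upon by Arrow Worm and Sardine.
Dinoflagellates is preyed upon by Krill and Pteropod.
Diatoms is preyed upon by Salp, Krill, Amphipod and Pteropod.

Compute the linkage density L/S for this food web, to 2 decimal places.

L/S = 1.33

There are L = 12 links among S = 9 species.
L/S = 12/9 = 1.3333 ≈ 1.33.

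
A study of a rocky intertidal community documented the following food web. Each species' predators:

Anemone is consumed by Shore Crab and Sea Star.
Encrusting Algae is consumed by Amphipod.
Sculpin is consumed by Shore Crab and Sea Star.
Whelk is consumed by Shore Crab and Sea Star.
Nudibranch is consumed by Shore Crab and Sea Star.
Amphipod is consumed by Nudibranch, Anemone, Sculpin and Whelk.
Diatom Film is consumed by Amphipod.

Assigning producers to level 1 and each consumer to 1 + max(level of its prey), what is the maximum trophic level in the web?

4

Producers (level 1): Encrusting Algae, Diatom Film.
Encrusting Algae → Amphipod → Sculpin → Sea Star gives Sea Star level 4.
No species has a prey at level 4, so no species reaches level 5.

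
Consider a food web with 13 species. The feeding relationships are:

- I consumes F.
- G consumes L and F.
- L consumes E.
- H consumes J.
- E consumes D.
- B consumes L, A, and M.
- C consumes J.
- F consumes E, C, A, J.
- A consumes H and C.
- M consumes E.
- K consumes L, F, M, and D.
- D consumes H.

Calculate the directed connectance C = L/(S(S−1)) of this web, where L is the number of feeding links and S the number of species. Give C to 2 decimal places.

C = 0.14

The web has S = 13 species and L = 22 feeding links.
C = L / (S(S−1)) = 22 / 156 = 0.1410 ≈ 0.14.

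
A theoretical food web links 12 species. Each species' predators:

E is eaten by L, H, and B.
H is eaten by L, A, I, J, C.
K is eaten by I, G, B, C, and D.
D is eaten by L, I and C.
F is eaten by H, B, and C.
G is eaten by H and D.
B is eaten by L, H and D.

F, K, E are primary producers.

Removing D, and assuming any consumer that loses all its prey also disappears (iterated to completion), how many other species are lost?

Remove D.
Every predator of it retains at least one other prey: L still has E, B, H; C still has F, K, H; I still has K, H.
No consumer loses all prey, so no secondary extinctions occur.

0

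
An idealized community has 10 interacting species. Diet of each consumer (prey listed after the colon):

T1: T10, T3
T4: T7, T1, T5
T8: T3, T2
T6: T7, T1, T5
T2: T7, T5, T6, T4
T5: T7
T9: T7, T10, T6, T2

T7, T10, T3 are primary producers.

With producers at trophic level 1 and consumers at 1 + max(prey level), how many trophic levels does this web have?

5

Producers (level 1): T7, T10, T3.
T10 → T1 → T6 → T2 → T9 gives T9 level 5.
No species has a prey at level 5, so no species reaches level 6.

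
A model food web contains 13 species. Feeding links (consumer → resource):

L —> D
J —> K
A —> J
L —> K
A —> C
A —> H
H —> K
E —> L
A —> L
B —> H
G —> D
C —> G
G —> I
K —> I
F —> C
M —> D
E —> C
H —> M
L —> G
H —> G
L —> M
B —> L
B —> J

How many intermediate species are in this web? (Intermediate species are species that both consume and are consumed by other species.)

7

Intermediate species (has both prey and predators): M, G, K, L, C, H, J.
Count: 7.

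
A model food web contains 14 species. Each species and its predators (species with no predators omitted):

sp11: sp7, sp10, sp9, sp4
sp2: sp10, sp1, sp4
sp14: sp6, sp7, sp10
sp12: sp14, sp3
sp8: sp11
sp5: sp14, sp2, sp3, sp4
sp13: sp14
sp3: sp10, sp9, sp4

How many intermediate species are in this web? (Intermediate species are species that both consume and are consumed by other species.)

Intermediate species (has both prey and predators): sp14, sp2, sp11, sp3.
Count: 4.

4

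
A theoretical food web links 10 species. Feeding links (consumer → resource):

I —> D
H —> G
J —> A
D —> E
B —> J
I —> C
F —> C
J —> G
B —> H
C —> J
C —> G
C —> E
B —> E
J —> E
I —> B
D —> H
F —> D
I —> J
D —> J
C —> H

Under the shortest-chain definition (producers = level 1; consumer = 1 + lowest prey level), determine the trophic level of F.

E is a producer → level 1.
D eats E → level 2.
F eats D → level 3.
No prey of F is below level 2, so 3 is the minimum.

Trophic level 3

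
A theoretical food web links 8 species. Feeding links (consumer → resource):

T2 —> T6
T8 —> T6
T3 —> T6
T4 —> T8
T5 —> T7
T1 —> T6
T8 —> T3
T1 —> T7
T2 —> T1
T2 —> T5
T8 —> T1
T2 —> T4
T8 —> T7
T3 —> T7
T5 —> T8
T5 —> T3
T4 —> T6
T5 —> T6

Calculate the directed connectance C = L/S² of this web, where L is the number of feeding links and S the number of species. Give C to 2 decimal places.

The web has S = 8 species and L = 18 feeding links.
C = L / S² = 18 / 64 = 0.2812 ≈ 0.28.

C = 0.28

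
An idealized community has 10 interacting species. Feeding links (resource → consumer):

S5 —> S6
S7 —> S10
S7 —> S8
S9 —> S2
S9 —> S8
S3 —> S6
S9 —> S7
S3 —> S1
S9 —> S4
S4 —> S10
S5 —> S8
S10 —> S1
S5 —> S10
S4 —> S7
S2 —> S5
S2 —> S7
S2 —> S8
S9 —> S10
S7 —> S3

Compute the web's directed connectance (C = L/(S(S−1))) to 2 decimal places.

C = 0.21

The web has S = 10 species and L = 19 feeding links.
C = L / (S(S−1)) = 19 / 90 = 0.2111 ≈ 0.21.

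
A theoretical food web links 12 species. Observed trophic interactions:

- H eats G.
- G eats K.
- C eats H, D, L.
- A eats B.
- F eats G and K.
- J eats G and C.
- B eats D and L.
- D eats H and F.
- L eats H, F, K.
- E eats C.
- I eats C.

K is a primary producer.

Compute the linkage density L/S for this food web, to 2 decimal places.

L/S = 1.58

There are L = 19 links among S = 12 species.
L/S = 19/12 = 1.5833 ≈ 1.58.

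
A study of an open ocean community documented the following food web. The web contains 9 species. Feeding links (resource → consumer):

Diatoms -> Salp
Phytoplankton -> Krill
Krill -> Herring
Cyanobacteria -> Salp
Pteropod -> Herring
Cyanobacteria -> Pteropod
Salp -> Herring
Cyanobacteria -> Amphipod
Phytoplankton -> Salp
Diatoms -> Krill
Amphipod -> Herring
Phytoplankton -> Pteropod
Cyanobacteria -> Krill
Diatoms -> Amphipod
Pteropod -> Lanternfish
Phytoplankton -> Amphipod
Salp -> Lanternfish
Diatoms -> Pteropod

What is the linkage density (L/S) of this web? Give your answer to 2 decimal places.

L/S = 2.00

There are L = 18 links among S = 9 species.
L/S = 18/9 = 2.0000 ≈ 2.00.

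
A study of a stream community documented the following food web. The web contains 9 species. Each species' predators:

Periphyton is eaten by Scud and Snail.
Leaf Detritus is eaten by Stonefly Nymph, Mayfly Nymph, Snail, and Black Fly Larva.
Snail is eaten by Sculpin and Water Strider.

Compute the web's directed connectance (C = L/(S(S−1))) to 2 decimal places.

C = 0.11

The web has S = 9 species and L = 8 feeding links.
C = L / (S(S−1)) = 8 / 72 = 0.1111 ≈ 0.11.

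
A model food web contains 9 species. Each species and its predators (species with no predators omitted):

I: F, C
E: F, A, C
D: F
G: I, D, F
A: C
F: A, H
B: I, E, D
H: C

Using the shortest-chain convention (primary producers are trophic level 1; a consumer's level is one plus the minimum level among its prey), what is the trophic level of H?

G is a producer → level 1.
F eats G → level 2.
H eats F → level 3.
No prey of H is below level 2, so 3 is the minimum.

Trophic level 3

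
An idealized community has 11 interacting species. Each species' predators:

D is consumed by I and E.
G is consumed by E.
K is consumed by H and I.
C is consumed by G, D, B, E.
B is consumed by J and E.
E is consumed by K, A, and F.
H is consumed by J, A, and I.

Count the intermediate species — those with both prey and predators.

Intermediate species (has both prey and predators): B, D, G, E, K, H.
Count: 6.

6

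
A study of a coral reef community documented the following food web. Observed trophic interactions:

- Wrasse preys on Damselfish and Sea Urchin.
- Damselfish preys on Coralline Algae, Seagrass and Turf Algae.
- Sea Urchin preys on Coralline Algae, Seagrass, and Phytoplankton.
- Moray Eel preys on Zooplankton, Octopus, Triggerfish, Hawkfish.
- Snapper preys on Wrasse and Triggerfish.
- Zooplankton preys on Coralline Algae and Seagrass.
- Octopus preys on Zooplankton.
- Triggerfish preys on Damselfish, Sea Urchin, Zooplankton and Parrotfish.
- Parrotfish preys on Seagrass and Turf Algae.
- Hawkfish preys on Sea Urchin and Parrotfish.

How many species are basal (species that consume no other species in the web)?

Basal species (no prey listed): Phytoplankton, Coralline Algae, Turf Algae, Seagrass.
Count: 4.

4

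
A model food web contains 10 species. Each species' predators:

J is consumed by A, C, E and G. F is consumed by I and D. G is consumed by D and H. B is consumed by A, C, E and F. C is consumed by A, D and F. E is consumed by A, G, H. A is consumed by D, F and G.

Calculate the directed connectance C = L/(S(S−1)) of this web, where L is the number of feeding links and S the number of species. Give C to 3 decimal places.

The web has S = 10 species and L = 21 feeding links.
C = L / (S(S−1)) = 21 / 90 = 0.2333 ≈ 0.233.

C = 0.233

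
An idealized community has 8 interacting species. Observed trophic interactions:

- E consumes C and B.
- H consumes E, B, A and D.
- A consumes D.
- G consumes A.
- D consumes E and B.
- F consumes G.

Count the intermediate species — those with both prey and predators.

Intermediate species (has both prey and predators): E, D, A, G.
Count: 4.

4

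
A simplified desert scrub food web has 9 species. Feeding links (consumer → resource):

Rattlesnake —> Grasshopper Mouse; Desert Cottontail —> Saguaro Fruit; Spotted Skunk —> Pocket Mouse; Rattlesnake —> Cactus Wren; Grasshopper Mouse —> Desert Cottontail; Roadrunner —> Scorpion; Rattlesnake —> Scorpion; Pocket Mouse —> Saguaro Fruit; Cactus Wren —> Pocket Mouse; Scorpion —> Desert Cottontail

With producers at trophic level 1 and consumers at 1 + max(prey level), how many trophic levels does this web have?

Producers (level 1): Saguaro Fruit.
Saguaro Fruit → Desert Cottontail → Scorpion → Roadrunner gives Roadrunner level 4.
No species has a prey at level 4, so no species reaches level 5.

4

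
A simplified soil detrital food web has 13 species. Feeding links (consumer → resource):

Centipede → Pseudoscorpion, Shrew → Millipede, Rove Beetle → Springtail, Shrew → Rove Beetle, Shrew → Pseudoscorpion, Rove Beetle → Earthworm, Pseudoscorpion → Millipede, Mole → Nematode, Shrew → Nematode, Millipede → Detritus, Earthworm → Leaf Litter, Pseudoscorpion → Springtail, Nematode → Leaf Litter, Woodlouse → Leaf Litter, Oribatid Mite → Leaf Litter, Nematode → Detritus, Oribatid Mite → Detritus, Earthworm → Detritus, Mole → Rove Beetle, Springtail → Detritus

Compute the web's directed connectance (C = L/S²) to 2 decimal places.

C = 0.12

The web has S = 13 species and L = 20 feeding links.
C = L / S² = 20 / 169 = 0.1183 ≈ 0.12.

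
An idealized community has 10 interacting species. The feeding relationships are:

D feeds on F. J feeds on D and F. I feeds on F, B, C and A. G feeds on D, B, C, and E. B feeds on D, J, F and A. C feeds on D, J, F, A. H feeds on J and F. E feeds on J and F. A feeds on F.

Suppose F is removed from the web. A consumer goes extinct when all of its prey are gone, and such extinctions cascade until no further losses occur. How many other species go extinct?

Remove F.
Round 1: A (all prey gone), D (all prey gone) → extinct.
Round 2: J (all prey gone) → extinct.
Round 3: E (all prey gone), C (all prey gone), B (all prey gone), H (all prey gone) → extinct.
Round 4: G (all prey gone), I (all prey gone) → extinct.
No further losses. Total secondary extinctions: 9.

9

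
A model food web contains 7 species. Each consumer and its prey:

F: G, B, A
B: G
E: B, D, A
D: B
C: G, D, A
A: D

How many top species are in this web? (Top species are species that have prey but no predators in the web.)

3

Top species (has prey, but nothing eats it): E, F, C.
Count: 3.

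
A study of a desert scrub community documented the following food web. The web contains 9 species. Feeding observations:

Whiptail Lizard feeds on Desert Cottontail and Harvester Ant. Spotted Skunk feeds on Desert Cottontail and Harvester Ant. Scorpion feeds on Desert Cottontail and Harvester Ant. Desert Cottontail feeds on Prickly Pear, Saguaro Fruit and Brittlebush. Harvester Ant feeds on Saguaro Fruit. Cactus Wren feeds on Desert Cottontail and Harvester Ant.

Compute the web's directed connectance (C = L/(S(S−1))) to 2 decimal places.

The web has S = 9 species and L = 12 feeding links.
C = L / (S(S−1)) = 12 / 72 = 0.1667 ≈ 0.17.

C = 0.17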